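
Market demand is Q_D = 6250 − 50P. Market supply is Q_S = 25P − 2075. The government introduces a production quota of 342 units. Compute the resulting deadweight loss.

In inverse form: demand P = 125 − 0.02Q, supply P = 83 + 0.04Q.
Competitive equilibrium: 125 − 0.02Q = 83 + 0.04Q → Q* = 700, P* = 111.
At Q = 342: demand price = 125 − 0.02·342 = 118.16; supply price = 83 + 0.04·342 = 96.68.
ΔQ = 700 − 342 = 358; wedge = 118.16 − 96.68 = 21.48.
The triangle = ½ × 358 × 21.48 = 3844.92.

3844.92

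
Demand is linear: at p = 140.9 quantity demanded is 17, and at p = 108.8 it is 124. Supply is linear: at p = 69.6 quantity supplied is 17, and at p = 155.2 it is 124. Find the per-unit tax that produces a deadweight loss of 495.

33

Demand slope = (108.8 − 140.9)/(124 − 17) = −0.3, so p = 146 − 0.3q.
Supply slope = (155.2 − 69.6)/(124 − 17) = 0.8, so p = 56 + 0.8q.
Competitive equilibrium: 146 − 0.3q = 56 + 0.8q → q* = 81.8182, p* = 121.4545.
A tax t gives Δq = t/1.1 and wedge t, so DWL = t²/2.2.
t²/2.2 = 495 → t² = 1089 → t = 33.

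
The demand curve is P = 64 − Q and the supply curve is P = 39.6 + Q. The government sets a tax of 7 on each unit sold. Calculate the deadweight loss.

Competitive equilibrium: 64 − Q = 39.6 + Q → Q* = 12.2, P* = 51.8.
With the tax, the buyer price exceeds the seller price by 7: (64 − Q) − (39.6 + Q) = 7 → Q' = 8.7.
ΔQ = 12.2 − 8.7 = 3.5; the wedge equals the tax, 7.
Welfare loss = ½ × 3.5 × 7 = 12.25.

12.25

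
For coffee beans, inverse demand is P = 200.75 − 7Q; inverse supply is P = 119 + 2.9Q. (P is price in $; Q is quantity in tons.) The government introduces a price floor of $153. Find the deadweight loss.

$10.21

Competitive equilibrium: 200.75 − 7Q = 119 + 2.9Q → Q* = 8.2576, P* = 142.947.
At the floor P = 153, quantity demanded = (200.75 − 153)/7 = 6.8214.
Sellers' marginal cost at Q' = 6.8214: 119 + 2.9·6.8214 = 138.7821.
ΔQ = 8.2576 − 6.8214 = 1.4362; wedge = 153 − 138.7821 = 14.2179.
Welfare loss = ½ × 1.4362 × 14.2179 = $10.21.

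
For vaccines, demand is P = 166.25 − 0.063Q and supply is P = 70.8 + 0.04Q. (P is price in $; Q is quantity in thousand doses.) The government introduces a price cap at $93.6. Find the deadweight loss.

Competitive equilibrium: 166.25 − 0.063Q = 70.8 + 0.04Q → Q* = 926.699, P* = 107.868.
At the ceiling P = 93.6, quantity supplied = (93.6 − 70.8)/0.04 = 570.
Willingness to pay at Q' = 570: 166.25 − 0.063·570 = 130.34.
ΔQ = 926.699 − 570 = 356.699; wedge = 130.34 − 93.6 = 36.74.
Deadweight loss = ½ × 356.699 × 36.74 = $6552.56 thousand.

$6552.56 thousand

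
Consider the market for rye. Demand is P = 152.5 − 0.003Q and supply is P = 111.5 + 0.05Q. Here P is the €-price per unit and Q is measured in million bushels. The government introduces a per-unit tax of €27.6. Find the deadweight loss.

Competitive equilibrium: 152.5 − 0.003Q = 111.5 + 0.05Q → Q* = 773.58491, P* = 150.17925.
With the tax, the buyer price exceeds the seller price by 27.6: (152.5 − 0.003Q) − (111.5 + 0.05Q) = 27.6 → Q' = 252.83019.
ΔQ = 773.58491 − 252.83019 = 520.75472; the wedge equals the tax, 27.6.
Deadweight loss = ½ × 520.75472 × 27.6 = €7186.42 million.

€7186.42 million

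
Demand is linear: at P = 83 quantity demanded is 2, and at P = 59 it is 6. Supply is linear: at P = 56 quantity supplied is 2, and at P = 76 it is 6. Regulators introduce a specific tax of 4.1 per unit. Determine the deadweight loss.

Demand slope = (59 − 83)/(6 − 2) = −6, so P = 95 − 6Q.
Supply slope = (76 − 56)/(6 − 2) = 5, so P = 46 + 5Q.
Competitive equilibrium: 95 − 6Q = 46 + 5Q → Q* = 4.4545, P* = 68.2727.
With the tax, the buyer price exceeds the seller price by 4.1: (95 − 6Q) − (46 + 5Q) = 4.1 → Q' = 4.0818.
ΔQ = 4.4545 − 4.0818 = 0.3727; the wedge equals the tax, 4.1.
Welfare loss = ½ × 0.3727 × 4.1 = 0.76.

0.76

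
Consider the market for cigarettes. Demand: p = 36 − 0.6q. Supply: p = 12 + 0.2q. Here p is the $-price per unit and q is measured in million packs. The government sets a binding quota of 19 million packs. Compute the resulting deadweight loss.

Competitive equilibrium: 36 − 0.6q = 12 + 0.2q → q* = 30, p* = 18.
At q = 19: demand price = 36 − 0.6·19 = 24.6; supply price = 12 + 0.2·19 = 15.8.
Δq = 30 − 19 = 11; wedge = 24.6 − 15.8 = 8.8.
Deadweight loss = ½ × 11 × 8.8 = $48.40 million.

$48.40 million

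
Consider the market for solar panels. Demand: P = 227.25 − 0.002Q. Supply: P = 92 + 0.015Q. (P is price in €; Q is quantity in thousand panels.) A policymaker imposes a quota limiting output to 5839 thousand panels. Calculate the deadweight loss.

€38090.12 thousand

Competitive equilibrium: 227.25 − 0.002Q = 92 + 0.015Q → Q* = 7955.8824, P* = 211.3382.
At Q = 5839: demand price = 227.25 − 0.002·5839 = 215.572; supply price = 92 + 0.015·5839 = 179.585.
ΔQ = 7955.8824 − 5839 = 2116.8824; wedge = 215.572 − 179.585 = 35.987.
Welfare loss = ½ × 2116.8824 × 35.987 = €38090.12 thousand.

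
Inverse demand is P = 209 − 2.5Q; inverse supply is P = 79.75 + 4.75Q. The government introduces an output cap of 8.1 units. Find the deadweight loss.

Competitive equilibrium: 209 − 2.5Q = 79.75 + 4.75Q → Q* = 17.8276, P* = 164.431.
At Q = 8.1: demand price = 209 − 2.5·8.1 = 188.75; supply price = 79.75 + 4.75·8.1 = 118.225.
ΔQ = 17.8276 − 8.1 = 9.7276; wedge = 188.75 − 118.225 = 70.525.
The triangle = ½ × 9.7276 × 70.525 = 343.02.

343.02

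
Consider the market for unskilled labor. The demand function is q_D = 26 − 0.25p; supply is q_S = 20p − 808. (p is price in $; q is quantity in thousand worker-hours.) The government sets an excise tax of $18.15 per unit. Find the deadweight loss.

$40.67 thousand

In inverse form: demand p = 104 − 4q, supply p = 40.4 + 0.05q.
Competitive equilibrium: 104 − 4q = 40.4 + 0.05q → q* = 15.7037, p* = 41.1852.
With the tax, the buyer price exceeds the seller price by 18.15: (104 − 4q) − (40.4 + 0.05q) = 18.15 → q' = 11.2222.
Δq = 15.7037 − 11.2222 = 4.4815; the wedge equals the tax, 18.15.
DWL = ½ × 4.4815 × 18.15 = $40.67 thousand.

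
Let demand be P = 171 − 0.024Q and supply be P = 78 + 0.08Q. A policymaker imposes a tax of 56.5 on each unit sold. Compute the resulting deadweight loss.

15347.36

Competitive equilibrium: 171 − 0.024Q = 78 + 0.08Q → Q* = 894.2308, P* = 149.5385.
With the tax, the buyer price exceeds the seller price by 56.5: (171 − 0.024Q) − (78 + 0.08Q) = 56.5 → Q' = 350.9615.
ΔQ = 894.2308 − 350.9615 = 543.2693; the wedge equals the tax, 56.5.
Deadweight loss = ½ × 543.2693 × 56.5 = 15347.36.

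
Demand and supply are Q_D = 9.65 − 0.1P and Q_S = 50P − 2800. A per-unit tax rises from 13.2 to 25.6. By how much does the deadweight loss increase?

In inverse form: demand P = 96.5 − 10Q, supply P = 56 + 0.02Q.
Competitive equilibrium: 96.5 − 10Q = 56 + 0.02Q → Q* = 4.0419, P* = 56.0808.
For a per-unit tax t: ΔQ = t/10.02, so DWL = ½·t·(t/10.02) = t²/20.04.
At t = 13.2: DWL = 8.695. At t = 25.6: DWL = 32.703.
Increase = 32.703 − 8.695 = 24.01.

24.01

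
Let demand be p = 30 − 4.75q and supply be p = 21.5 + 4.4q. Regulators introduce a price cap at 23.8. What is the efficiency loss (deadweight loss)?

Competitive equilibrium: 30 − 4.75q = 21.5 + 4.4q → q* = 0.92896, p* = 25.58743.
At the ceiling p = 23.8, quantity supplied = (23.8 − 21.5)/4.4 = 0.52273.
Willingness to pay at q' = 0.52273: 30 − 4.75·0.52273 = 27.51703.
Δq = 0.92896 − 0.52273 = 0.40623; wedge = 27.51703 − 23.8 = 3.71703.
Deadweight loss = ½ × 0.40623 × 3.71703 = 0.75.

0.75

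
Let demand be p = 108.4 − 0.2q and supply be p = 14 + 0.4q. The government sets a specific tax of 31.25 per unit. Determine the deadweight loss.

813.80

Competitive equilibrium: 108.4 − 0.2q = 14 + 0.4q → q* = 157.3333, p* = 76.9333.
With the tax, the buyer price exceeds the seller price by 31.25: (108.4 − 0.2q) − (14 + 0.4q) = 31.25 → q' = 105.25.
Δq = 157.3333 − 105.25 = 52.0833; the wedge equals the tax, 31.25.
Deadweight loss = ½ × 52.0833 × 31.25 = 813.80.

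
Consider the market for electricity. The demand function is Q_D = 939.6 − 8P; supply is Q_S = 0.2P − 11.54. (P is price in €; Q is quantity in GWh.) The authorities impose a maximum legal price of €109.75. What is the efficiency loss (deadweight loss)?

In inverse form: demand P = 117.45 − 0.125Q, supply P = 57.7 + 5Q.
Competitive equilibrium: 117.45 − 0.125Q = 57.7 + 5Q → Q* = 11.6585, P* = 115.9927.
At the ceiling P = 109.75, quantity supplied = (109.75 − 57.7)/5 = 10.41.
Willingness to pay at Q' = 10.41: 117.45 − 0.125·10.41 = 116.1488.
ΔQ = 11.6585 − 10.41 = 1.2485; wedge = 116.1488 − 109.75 = 6.3988.
Deadweight loss = ½ × 1.2485 × 6.3988 = €3.99.

€3.99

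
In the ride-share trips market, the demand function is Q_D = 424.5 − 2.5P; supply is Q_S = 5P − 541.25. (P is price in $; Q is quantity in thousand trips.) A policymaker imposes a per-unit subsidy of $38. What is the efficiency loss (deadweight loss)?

In inverse form: demand P = 169.8 − 0.4Q, supply P = 108.25 + 0.2Q.
Competitive equilibrium: 169.8 − 0.4Q = 108.25 + 0.2Q → Q* = 102.5833, P* = 128.7667.
The subsidy lowers effective supply by 38: P = 70.25 + 0.2Q.
New quantity: 169.8 − 0.4Q = 70.25 + 0.2Q → Q' = 165.9167.
Overproduction ΔQ = 165.9167 − 102.5833 = 63.3334; wedge = subsidy = 38.
Deadweight loss = ½ × 63.3334 × 38 = $1203.33 thousand.

$1203.33 thousand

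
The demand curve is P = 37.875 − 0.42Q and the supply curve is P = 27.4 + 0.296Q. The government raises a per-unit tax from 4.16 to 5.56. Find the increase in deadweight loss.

Competitive equilibrium: 37.875 − 0.42Q = 27.4 + 0.296Q → Q* = 14.6299, P* = 31.7304.
For a per-unit tax t: ΔQ = t/0.716, so DWL = ½·t·(t/0.716) = t²/1.432.
At t = 4.16: DWL = 12.085. At t = 5.56: DWL = 21.588.
Increase = 21.588 − 12.085 = 9.50.

9.50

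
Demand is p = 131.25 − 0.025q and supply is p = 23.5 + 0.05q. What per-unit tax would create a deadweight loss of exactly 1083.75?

Competitive equilibrium: 131.25 − 0.025q = 23.5 + 0.05q → q* = 1436.6667, p* = 95.3333.
A tax t gives Δq = t/0.075 and wedge t, so DWL = t²/0.15.
t²/0.15 = 1083.75 → t² = 162.5625 → t = 12.75.

12.75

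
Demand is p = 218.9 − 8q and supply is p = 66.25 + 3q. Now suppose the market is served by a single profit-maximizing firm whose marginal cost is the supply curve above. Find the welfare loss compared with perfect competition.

187.78

Competitive equilibrium: 218.9 − 8q = 66.25 + 3q → q* = 13.8773, p* = 107.8818.
Marginal revenue: MR = 218.9 − 16q. Set MR = MC: 218.9 − 16q = 66.25 + 3q → q_m = 8.0342.
Price p_m = 218.9 − 8·8.0342 = 154.6264; MC(q_m) = 66.25 + 3·8.0342 = 90.3526.
Competitive q* = 13.8773, so Δq = 5.8431; wedge = 154.6264 − 90.3526 = 64.2738.
Welfare loss = ½ × 5.8431 × 64.2738 = 187.78.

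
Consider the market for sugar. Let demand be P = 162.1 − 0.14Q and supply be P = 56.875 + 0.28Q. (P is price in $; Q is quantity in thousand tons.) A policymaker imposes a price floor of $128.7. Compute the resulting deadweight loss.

Competitive equilibrium: 162.1 − 0.14Q = 56.875 + 0.28Q → Q* = 250.5357, P* = 127.025.
At the floor P = 128.7, quantity demanded = (162.1 − 128.7)/0.14 = 238.5714.
Sellers' marginal cost at Q' = 238.5714: 56.875 + 0.28·238.5714 = 123.675.
ΔQ = 250.5357 − 238.5714 = 11.9643; wedge = 128.7 − 123.675 = 5.025.
DWL = ½ × 11.9643 × 5.025 = $30.06 thousand.

$30.06 thousand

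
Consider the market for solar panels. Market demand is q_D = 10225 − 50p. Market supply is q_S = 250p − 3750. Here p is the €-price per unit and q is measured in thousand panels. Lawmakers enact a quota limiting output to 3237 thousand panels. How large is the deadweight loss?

In inverse form: demand p = 204.5 − 0.02q, supply p = 15 + 0.004q.
Competitive equilibrium: 204.5 − 0.02q = 15 + 0.004q → q* = 7895.83333, p* = 46.58333.
At q = 3237: demand price = 204.5 − 0.02·3237 = 139.76; supply price = 15 + 0.004·3237 = 27.948.
Δq = 7895.83333 − 3237 = 4658.83333; wedge = 139.76 − 27.948 = 111.812.
DWL = ½ × 4658.83333 × 111.812 = €260456.74 thousand.

€260456.74 thousand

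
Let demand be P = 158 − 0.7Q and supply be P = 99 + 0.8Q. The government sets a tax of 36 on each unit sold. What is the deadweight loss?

Competitive equilibrium: 158 − 0.7Q = 99 + 0.8Q → Q* = 39.3333, P* = 130.4667.
With the tax, the buyer price exceeds the seller price by 36: (158 − 0.7Q) − (99 + 0.8Q) = 36 → Q' = 15.3333.
ΔQ = 39.3333 − 15.3333 = 24; the wedge equals the tax, 36.
DWL = ½ × 24 × 36 = 432.

432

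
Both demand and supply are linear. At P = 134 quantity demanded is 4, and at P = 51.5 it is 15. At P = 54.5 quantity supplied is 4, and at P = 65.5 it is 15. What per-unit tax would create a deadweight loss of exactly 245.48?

Demand slope = (51.5 − 134)/(15 − 4) = −7.5, so P = 164 − 7.5Q.
Supply slope = (65.5 − 54.5)/(15 − 4) = 1, so P = 50.5 + Q.
Competitive equilibrium: 164 − 7.5Q = 50.5 + Q → Q* = 13.3529, P* = 63.8529.
A tax t gives ΔQ = t/8.5 and wedge t, so DWL = t²/17.
t²/17 = 245.48 → t² = 4173.16 → t = 64.6.

64.6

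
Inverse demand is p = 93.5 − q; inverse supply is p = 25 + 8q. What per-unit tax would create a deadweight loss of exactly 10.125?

Competitive equilibrium: 93.5 − q = 25 + 8q → q* = 7.6111, p* = 85.8889.
A tax t gives Δq = t/9 and wedge t, so DWL = t²/18.
t²/18 = 10.125 → t² = 182.25 → t = 13.5.

13.5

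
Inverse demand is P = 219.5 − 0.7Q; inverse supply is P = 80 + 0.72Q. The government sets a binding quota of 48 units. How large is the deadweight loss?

1792.04

Competitive equilibrium: 219.5 − 0.7Q = 80 + 0.72Q → Q* = 98.2394, P* = 150.7324.
At Q = 48: demand price = 219.5 − 0.7·48 = 185.9; supply price = 80 + 0.72·48 = 114.56.
ΔQ = 98.2394 − 48 = 50.2394; wedge = 185.9 − 114.56 = 71.34.
The triangle = ½ × 50.2394 × 71.34 = 1792.04.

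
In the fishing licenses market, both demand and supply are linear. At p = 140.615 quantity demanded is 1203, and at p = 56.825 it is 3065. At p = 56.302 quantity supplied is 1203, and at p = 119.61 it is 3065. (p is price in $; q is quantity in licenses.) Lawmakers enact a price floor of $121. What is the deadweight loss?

$15745.52

Demand slope = (56.825 − 140.615)/(3065 − 1203) = −0.045, so p = 194.75 − 0.045q.
Supply slope = (119.61 − 56.302)/(3065 − 1203) = 0.034, so p = 15.4 + 0.034q.
Competitive equilibrium: 194.75 − 0.045q = 15.4 + 0.034q → q* = 2270.25316, p* = 92.58861.
At the floor p = 121, quantity demanded = (194.75 − 121)/0.045 = 1638.88889.
Sellers' marginal cost at q' = 1638.88889: 15.4 + 0.034·1638.88889 = 71.12222.
Δq = 2270.25316 − 1638.88889 = 631.36427; wedge = 121 − 71.12222 = 49.87778.
The triangle = ½ × 631.36427 × 49.87778 = $15745.52.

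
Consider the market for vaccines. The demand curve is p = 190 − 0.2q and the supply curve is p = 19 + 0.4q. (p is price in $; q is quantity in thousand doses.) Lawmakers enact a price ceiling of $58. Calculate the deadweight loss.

$10546.875 thousand

Competitive equilibrium: 190 − 0.2q = 19 + 0.4q → q* = 285, p* = 133.
At the ceiling p = 58, quantity supplied = (58 − 19)/0.4 = 97.5.
Willingness to pay at q' = 97.5: 190 − 0.2·97.5 = 170.5.
Δq = 285 − 97.5 = 187.5; wedge = 170.5 − 58 = 112.5.
Welfare loss = ½ × 187.5 × 112.5 = $10546.875 thousand.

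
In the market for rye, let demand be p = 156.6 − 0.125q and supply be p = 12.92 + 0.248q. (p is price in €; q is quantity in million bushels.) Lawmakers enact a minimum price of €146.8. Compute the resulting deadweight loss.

Competitive equilibrium: 156.6 − 0.125q = 12.92 + 0.248q → q* = 385.2011, p* = 108.4499.
At the floor p = 146.8, quantity demanded = (156.6 − 146.8)/0.125 = 78.4.
Sellers' marginal cost at q' = 78.4: 12.92 + 0.248·78.4 = 32.3632.
Δq = 385.2011 − 78.4 = 306.8011; wedge = 146.8 − 32.3632 = 114.4368.
The triangle = ½ × 306.8011 × 114.4368 = €17554.67 million.

€17554.67 million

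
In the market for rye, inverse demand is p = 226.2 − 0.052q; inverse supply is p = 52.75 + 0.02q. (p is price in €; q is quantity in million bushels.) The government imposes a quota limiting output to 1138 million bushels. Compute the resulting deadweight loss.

€58158.42 million

Competitive equilibrium: 226.2 − 0.052q = 52.75 + 0.02q → q* = 2409.0278, p* = 100.9306.
At q = 1138: demand price = 226.2 − 0.052·1138 = 167.024; supply price = 52.75 + 0.02·1138 = 75.51.
Δq = 2409.0278 − 1138 = 1271.0278; wedge = 167.024 − 75.51 = 91.514.
Deadweight loss = ½ × 1271.0278 × 91.514 = €58158.42 million.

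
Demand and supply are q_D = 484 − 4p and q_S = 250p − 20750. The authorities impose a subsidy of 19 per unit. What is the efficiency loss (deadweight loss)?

710.63

In inverse form: demand p = 121 − 0.25q, supply p = 83 + 0.004q.
Competitive equilibrium: 121 − 0.25q = 83 + 0.004q → q* = 149.6063, p* = 83.5984.
The subsidy lowers effective supply by 19: p = 64 + 0.004q.
New quantity: 121 − 0.25q = 64 + 0.004q → q' = 224.4094.
Overproduction Δq = 224.4094 − 149.6063 = 74.8031; wedge = subsidy = 19.
Deadweight loss = ½ × 74.8031 × 19 = 710.63.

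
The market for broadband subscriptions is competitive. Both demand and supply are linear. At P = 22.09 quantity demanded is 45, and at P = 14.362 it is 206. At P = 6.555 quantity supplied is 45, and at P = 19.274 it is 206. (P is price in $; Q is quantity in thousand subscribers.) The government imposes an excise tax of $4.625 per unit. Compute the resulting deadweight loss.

$84.22 thousand

Demand slope = (14.362 − 22.09)/(206 − 45) = −0.048, so P = 24.25 − 0.048Q.
Supply slope = (19.274 − 6.555)/(206 − 45) = 0.079, so P = 3 + 0.079Q.
Competitive equilibrium: 24.25 − 0.048Q = 3 + 0.079Q → Q* = 167.3228, P* = 16.2185.
With the tax, the buyer price exceeds the seller price by 4.625: (24.25 − 0.048Q) − (3 + 0.079Q) = 4.625 → Q' = 130.9055.
ΔQ = 167.3228 − 130.9055 = 36.4173; the wedge equals the tax, 4.625.
Deadweight loss = ½ × 36.4173 × 4.625 = $84.22 thousand.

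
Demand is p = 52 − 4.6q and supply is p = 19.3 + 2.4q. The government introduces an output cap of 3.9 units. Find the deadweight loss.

2.08

Competitive equilibrium: 52 − 4.6q = 19.3 + 2.4q → q* = 4.6714, p* = 30.5114.
At q = 3.9: demand price = 52 − 4.6·3.9 = 34.06; supply price = 19.3 + 2.4·3.9 = 28.66.
Δq = 4.6714 − 3.9 = 0.7714; wedge = 34.06 − 28.66 = 5.4.
Welfare loss = ½ × 0.7714 × 5.4 = 2.08.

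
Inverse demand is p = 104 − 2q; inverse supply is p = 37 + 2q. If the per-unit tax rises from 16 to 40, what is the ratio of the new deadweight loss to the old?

Competitive equilibrium: 104 − 2q = 37 + 2q → q* = 16.75, p* = 70.5.
For a per-unit tax t: Δq = t/4, so DWL = ½·t·(t/4) = t²/8.
At t = 16: DWL = 32. At t = 40: DWL = 200.
Ratio = (40/16)² = 6.25.

6.25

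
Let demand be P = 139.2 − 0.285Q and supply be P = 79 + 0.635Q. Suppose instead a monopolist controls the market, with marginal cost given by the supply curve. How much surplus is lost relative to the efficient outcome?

110.18

Competitive equilibrium: 139.2 − 0.285Q = 79 + 0.635Q → Q* = 65.4348, P* = 120.5511.
Marginal revenue: MR = 139.2 − 0.57Q. Set MR = MC: 139.2 − 0.57Q = 79 + 0.635Q → Q_m = 49.9585.
Price P_m = 139.2 − 0.285·49.9585 = 124.9618; MC(Q_m) = 79 + 0.635·49.9585 = 110.7236.
Competitive Q* = 65.4348, so ΔQ = 15.4763; wedge = 124.9618 − 110.7236 = 14.2382.
DWL = ½ × 15.4763 × 14.2382 = 110.18.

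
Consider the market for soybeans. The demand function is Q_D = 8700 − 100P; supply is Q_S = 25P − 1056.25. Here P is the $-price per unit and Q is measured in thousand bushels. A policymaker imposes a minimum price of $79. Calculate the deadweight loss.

In inverse form: demand P = 87 − 0.01Q, supply P = 42.25 + 0.04Q.
Competitive equilibrium: 87 − 0.01Q = 42.25 + 0.04Q → Q* = 895, P* = 78.05.
At the floor P = 79, quantity demanded = (87 − 79)/0.01 = 800.
Sellers' marginal cost at Q' = 800: 42.25 + 0.04·800 = 74.25.
ΔQ = 895 − 800 = 95; wedge = 79 − 74.25 = 4.75.
DWL = ½ × 95 × 4.75 = $225.625 thousand.

$225.625 thousand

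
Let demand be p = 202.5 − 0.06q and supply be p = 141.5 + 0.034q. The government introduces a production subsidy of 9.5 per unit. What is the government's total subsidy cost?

Competitive equilibrium: 202.5 − 0.06q = 141.5 + 0.034q → q* = 648.9362, p* = 163.5638.
The subsidy lowers effective supply by 9.5: p = 132 + 0.034q.
New quantity: 202.5 − 0.06q = 132 + 0.034q → q' = 750.
Total subsidy cost = 9.5 × 750 = 7125.

7125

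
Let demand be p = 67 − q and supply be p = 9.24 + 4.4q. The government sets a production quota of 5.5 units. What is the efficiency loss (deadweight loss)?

Competitive equilibrium: 67 − q = 9.24 + 4.4q → q* = 10.6963, p* = 56.3037.
At q = 5.5: demand price = 67 − 1·5.5 = 61.5; supply price = 9.24 + 4.4·5.5 = 33.44.
Δq = 10.6963 − 5.5 = 5.1963; wedge = 61.5 − 33.44 = 28.06.
Welfare loss = ½ × 5.1963 × 28.06 = 72.90.

72.90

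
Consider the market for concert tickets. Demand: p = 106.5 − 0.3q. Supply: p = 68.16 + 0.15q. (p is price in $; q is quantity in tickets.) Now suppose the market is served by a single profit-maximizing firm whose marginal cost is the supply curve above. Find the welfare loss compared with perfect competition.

Competitive equilibrium: 106.5 − 0.3q = 68.16 + 0.15q → q* = 85.2, p* = 80.94.
Marginal revenue: MR = 106.5 − 0.6q. Set MR = MC: 106.5 − 0.6q = 68.16 + 0.15q → q_m = 51.12.
Price p_m = 106.5 − 0.3·51.12 = 91.164; MC(q_m) = 68.16 + 0.15·51.12 = 75.828.
Competitive q* = 85.2, so Δq = 34.08; wedge = 91.164 − 75.828 = 15.336.
Deadweight loss = ½ × 34.08 × 15.336 = $261.33.

$261.33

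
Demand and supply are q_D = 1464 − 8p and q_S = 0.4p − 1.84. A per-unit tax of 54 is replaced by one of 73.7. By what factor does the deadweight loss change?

1.863

In inverse form: demand p = 183 − 0.125q, supply p = 4.6 + 2.5q.
Competitive equilibrium: 183 − 0.125q = 4.6 + 2.5q → q* = 67.9619, p* = 174.5048.
For a per-unit tax t: Δq = t/2.625, so DWL = ½·t·(t/2.625) = t²/5.25.
At t = 54: DWL = 555.429. At t = 73.7: DWL = 1034.608.
Ratio = (73.7/54)² = 1.863.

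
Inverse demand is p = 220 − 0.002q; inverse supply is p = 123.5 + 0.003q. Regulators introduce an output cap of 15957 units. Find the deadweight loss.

Competitive equilibrium: 220 − 0.002q = 123.5 + 0.003q → q* = 19300, p* = 181.4.
At q = 15957: demand price = 220 − 0.002·15957 = 188.086; supply price = 123.5 + 0.003·15957 = 171.371.
Δq = 19300 − 15957 = 3343; wedge = 188.086 − 171.371 = 16.715.
DWL = ½ × 3343 × 16.715 = 27939.12.

27939.12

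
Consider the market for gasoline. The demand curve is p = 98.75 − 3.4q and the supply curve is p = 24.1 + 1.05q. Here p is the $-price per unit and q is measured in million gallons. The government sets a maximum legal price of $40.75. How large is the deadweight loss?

Competitive equilibrium: 98.75 − 3.4q = 24.1 + 1.05q → q* = 16.7753, p* = 41.714.
At the ceiling p = 40.75, quantity supplied = (40.75 − 24.1)/1.05 = 15.8571.
Willingness to pay at q' = 15.8571: 98.75 − 3.4·15.8571 = 44.8359.
Δq = 16.7753 − 15.8571 = 0.9182; wedge = 44.8359 − 40.75 = 4.0859.
DWL = ½ × 0.9182 × 4.0859 = $1.88 million.

$1.88 million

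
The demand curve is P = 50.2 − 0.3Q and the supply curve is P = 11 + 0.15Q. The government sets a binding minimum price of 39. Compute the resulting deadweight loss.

557.51

Competitive equilibrium: 50.2 − 0.3Q = 11 + 0.15Q → Q* = 87.1111, P* = 24.0667.
At the floor P = 39, quantity demanded = (50.2 − 39)/0.3 = 37.3333.
Sellers' marginal cost at Q' = 37.3333: 11 + 0.15·37.3333 = 16.6.
ΔQ = 87.1111 − 37.3333 = 49.7778; wedge = 39 − 16.6 = 22.4.
DWL = ½ × 49.7778 × 22.4 = 557.51.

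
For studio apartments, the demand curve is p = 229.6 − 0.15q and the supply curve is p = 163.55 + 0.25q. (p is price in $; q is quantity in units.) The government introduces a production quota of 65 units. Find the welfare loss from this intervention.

$2005

Competitive equilibrium: 229.6 − 0.15q = 163.55 + 0.25q → q* = 165.125, p* = 204.8313.
At q = 65: demand price = 229.6 − 0.15·65 = 219.85; supply price = 163.55 + 0.25·65 = 179.8.
Δq = 165.125 − 65 = 100.125; wedge = 219.85 − 179.8 = 40.05.
Welfare loss = ½ × 100.125 × 40.05 = $2005.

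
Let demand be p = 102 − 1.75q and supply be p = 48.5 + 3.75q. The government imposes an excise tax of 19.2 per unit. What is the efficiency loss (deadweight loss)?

33.51

Competitive equilibrium: 102 − 1.75q = 48.5 + 3.75q → q* = 9.7273, p* = 84.9773.
With the tax, the buyer price exceeds the seller price by 19.2: (102 − 1.75q) − (48.5 + 3.75q) = 19.2 → q' = 6.2364.
Δq = 9.7273 − 6.2364 = 3.4909; the wedge equals the tax, 19.2.
Deadweight loss = ½ × 3.4909 × 19.2 = 33.51.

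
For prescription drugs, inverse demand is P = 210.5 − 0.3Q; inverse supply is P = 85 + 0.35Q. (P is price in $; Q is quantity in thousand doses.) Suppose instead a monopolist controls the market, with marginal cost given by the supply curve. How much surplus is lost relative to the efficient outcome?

$1208.20 thousand

Competitive equilibrium: 210.5 − 0.3Q = 85 + 0.35Q → Q* = 193.0769, P* = 152.5769.
Marginal revenue: MR = 210.5 − 0.6Q. Set MR = MC: 210.5 − 0.6Q = 85 + 0.35Q → Q_m = 132.1053.
Price P_m = 210.5 − 0.3·132.1053 = 170.8684; MC(Q_m) = 85 + 0.35·132.1053 = 131.2369.
Competitive Q* = 193.0769, so ΔQ = 60.9716; wedge = 170.8684 − 131.2369 = 39.6315.
Deadweight loss = ½ × 60.9716 × 39.6315 = $1208.20 thousand.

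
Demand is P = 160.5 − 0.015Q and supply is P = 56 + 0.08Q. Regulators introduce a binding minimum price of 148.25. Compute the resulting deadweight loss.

3813.19

Competitive equilibrium: 160.5 − 0.015Q = 56 + 0.08Q → Q* = 1100, P* = 144.
At the floor P = 148.25, quantity demanded = (160.5 − 148.25)/0.015 = 816.66667.
Sellers' marginal cost at Q' = 816.66667: 56 + 0.08·816.66667 = 121.33333.
ΔQ = 1100 − 816.66667 = 283.33333; wedge = 148.25 − 121.33333 = 26.91667.
DWL = ½ × 283.33333 × 26.91667 = 3813.19.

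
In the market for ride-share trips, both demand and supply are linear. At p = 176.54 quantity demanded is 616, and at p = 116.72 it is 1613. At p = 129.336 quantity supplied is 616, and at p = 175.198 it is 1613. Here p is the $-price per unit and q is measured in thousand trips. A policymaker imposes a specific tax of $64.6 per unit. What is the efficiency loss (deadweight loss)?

Demand slope = (116.72 − 176.54)/(1613 − 616) = −0.06, so p = 213.5 − 0.06q.
Supply slope = (175.198 − 129.336)/(1613 − 616) = 0.046, so p = 101 + 0.046q.
Competitive equilibrium: 213.5 − 0.06q = 101 + 0.046q → q* = 1061.3208, p* = 149.8208.
With the tax, the buyer price exceeds the seller price by 64.6: (213.5 − 0.06q) − (101 + 0.046q) = 64.6 → q' = 451.8868.
Δq = 1061.3208 − 451.8868 = 609.434; the wedge equals the tax, 64.6.
The triangle = ½ × 609.434 × 64.6 = $19684.72 thousand.

$19684.72 thousand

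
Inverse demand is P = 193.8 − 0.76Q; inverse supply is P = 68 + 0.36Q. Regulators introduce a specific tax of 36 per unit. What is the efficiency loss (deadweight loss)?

578.57

Competitive equilibrium: 193.8 − 0.76Q = 68 + 0.36Q → Q* = 112.3214, P* = 108.4357.
With the tax, the buyer price exceeds the seller price by 36: (193.8 − 0.76Q) − (68 + 0.36Q) = 36 → Q' = 80.1786.
ΔQ = 112.3214 − 80.1786 = 32.1428; the wedge equals the tax, 36.
The triangle = ½ × 32.1428 × 36 = 578.57.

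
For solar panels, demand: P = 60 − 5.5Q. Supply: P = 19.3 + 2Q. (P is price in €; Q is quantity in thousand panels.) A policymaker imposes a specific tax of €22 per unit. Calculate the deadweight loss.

Competitive equilibrium: 60 − 5.5Q = 19.3 + 2Q → Q* = 5.4267, P* = 30.1533.
With the tax, the buyer price exceeds the seller price by 22: (60 − 5.5Q) − (19.3 + 2Q) = 22 → Q' = 2.4933.
ΔQ = 5.4267 − 2.4933 = 2.9334; the wedge equals the tax, 22.
Welfare loss = ½ × 2.9334 × 22 = €32.27 thousand.

€32.27 thousand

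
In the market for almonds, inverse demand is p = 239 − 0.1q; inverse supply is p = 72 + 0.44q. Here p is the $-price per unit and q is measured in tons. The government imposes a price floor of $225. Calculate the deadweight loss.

Competitive equilibrium: 239 − 0.1q = 72 + 0.44q → q* = 309.2593, p* = 208.0741.
At the floor p = 225, quantity demanded = (239 − 225)/0.1 = 140.
Sellers' marginal cost at q' = 140: 72 + 0.44·140 = 133.6.
Δq = 309.2593 − 140 = 169.2593; wedge = 225 − 133.6 = 91.4.
Welfare loss = ½ × 169.2593 × 91.4 = $7735.15.

$7735.15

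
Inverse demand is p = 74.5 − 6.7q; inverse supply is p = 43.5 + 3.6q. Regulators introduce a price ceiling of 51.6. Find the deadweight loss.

2.97

Competitive equilibrium: 74.5 − 6.7q = 43.5 + 3.6q → q* = 3.0097, p* = 54.335.
At the ceiling p = 51.6, quantity supplied = (51.6 − 43.5)/3.6 = 2.25.
Willingness to pay at q' = 2.25: 74.5 − 6.7·2.25 = 59.425.
Δq = 3.0097 − 2.25 = 0.7597; wedge = 59.425 − 51.6 = 7.825.
DWL = ½ × 0.7597 × 7.825 = 2.97.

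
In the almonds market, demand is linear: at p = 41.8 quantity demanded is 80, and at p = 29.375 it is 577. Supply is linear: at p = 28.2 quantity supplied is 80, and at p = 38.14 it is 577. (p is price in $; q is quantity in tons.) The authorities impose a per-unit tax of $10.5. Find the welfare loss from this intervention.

$1225

Demand slope = (29.375 − 41.8)/(577 − 80) = −0.025, so p = 43.8 − 0.025q.
Supply slope = (38.14 − 28.2)/(577 − 80) = 0.02, so p = 26.6 + 0.02q.
Competitive equilibrium: 43.8 − 0.025q = 26.6 + 0.02q → q* = 382.2222, p* = 34.2444.
With the tax, the buyer price exceeds the seller price by 10.5: (43.8 − 0.025q) − (26.6 + 0.02q) = 10.5 → q' = 148.8889.
Δq = 382.2222 − 148.8889 = 233.3333; the wedge equals the tax, 10.5.
DWL = ½ × 233.3333 × 10.5 = $1225.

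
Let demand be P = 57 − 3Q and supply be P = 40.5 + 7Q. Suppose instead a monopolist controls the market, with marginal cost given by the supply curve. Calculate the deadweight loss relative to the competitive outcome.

0.72

Competitive equilibrium: 57 − 3Q = 40.5 + 7Q → Q* = 1.65, P* = 52.05.
Marginal revenue: MR = 57 − 6Q. Set MR = MC: 57 − 6Q = 40.5 + 7Q → Q_m = 1.26923.
Price P_m = 57 − 3·1.26923 = 53.19231; MC(Q_m) = 40.5 + 7·1.26923 = 49.38461.
Competitive Q* = 1.65, so ΔQ = 0.38077; wedge = 53.19231 − 49.38461 = 3.8077.
Welfare loss = ½ × 0.38077 × 3.8077 = 0.72.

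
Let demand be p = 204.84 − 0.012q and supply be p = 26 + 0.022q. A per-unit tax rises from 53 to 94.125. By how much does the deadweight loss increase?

Competitive equilibrium: 204.84 − 0.012q = 26 + 0.022q → q* = 5260, p* = 141.72.
For a per-unit tax t: Δq = t/0.034, so DWL = ½·t·(t/0.034) = t²/0.068.
At t = 53: DWL = 41308.824. At t = 94.125: DWL = 130286.994.
Increase = 130286.994 − 41308.824 = 88978.17.

88978.17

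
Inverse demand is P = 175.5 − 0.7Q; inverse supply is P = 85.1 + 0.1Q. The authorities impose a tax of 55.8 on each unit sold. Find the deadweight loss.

1946.025

Competitive equilibrium: 175.5 − 0.7Q = 85.1 + 0.1Q → Q* = 113, P* = 96.4.
With the tax, the buyer price exceeds the seller price by 55.8: (175.5 − 0.7Q) − (85.1 + 0.1Q) = 55.8 → Q' = 43.25.
ΔQ = 113 − 43.25 = 69.75; the wedge equals the tax, 55.8.
Welfare loss = ½ × 69.75 × 55.8 = 1946.025.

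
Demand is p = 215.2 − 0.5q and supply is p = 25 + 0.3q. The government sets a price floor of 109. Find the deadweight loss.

257.049

Competitive equilibrium: 215.2 − 0.5q = 25 + 0.3q → q* = 237.75, p* = 96.325.
At the floor p = 109, quantity demanded = (215.2 − 109)/0.5 = 212.4.
Sellers' marginal cost at q' = 212.4: 25 + 0.3·212.4 = 88.72.
Δq = 237.75 − 212.4 = 25.35; wedge = 109 − 88.72 = 20.28.
Deadweight loss = ½ × 25.35 × 20.28 = 257.049.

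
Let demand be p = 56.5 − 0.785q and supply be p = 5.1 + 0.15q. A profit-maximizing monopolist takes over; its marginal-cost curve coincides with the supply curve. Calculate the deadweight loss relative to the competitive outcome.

294.28

Competitive equilibrium: 56.5 − 0.785q = 5.1 + 0.15q → q* = 54.9733, p* = 13.346.
Marginal revenue: MR = 56.5 − 1.57q. Set MR = MC: 56.5 − 1.57q = 5.1 + 0.15q → q_m = 29.8837.
Price p_m = 56.5 − 0.785·29.8837 = 33.0413; MC(q_m) = 5.1 + 0.15·29.8837 = 9.5826.
Competitive q* = 54.9733, so Δq = 25.0896; wedge = 33.0413 − 9.5826 = 23.4587.
The triangle = ½ × 25.0896 × 23.4587 = 294.28.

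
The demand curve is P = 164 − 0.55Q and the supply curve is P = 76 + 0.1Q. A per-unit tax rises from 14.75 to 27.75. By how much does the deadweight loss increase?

Competitive equilibrium: 164 − 0.55Q = 76 + 0.1Q → Q* = 135.3846, P* = 89.5385.
For a per-unit tax t: ΔQ = t/0.65, so DWL = ½·t·(t/0.65) = t²/1.3.
At t = 14.75: DWL = 167.356. At t = 27.75: DWL = 592.356.
Increase = 592.356 − 167.356 = 425.

425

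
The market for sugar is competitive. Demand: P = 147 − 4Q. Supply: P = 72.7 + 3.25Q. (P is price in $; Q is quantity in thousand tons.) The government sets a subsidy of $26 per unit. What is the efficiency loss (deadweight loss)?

$46.62 thousand

Competitive equilibrium: 147 − 4Q = 72.7 + 3.25Q → Q* = 10.2483, P* = 106.0069.
The subsidy lowers effective supply by 26: P = 46.7 + 3.25Q.
New quantity: 147 − 4Q = 46.7 + 3.25Q → Q' = 13.8345.
Overproduction ΔQ = 13.8345 − 10.2483 = 3.5862; wedge = subsidy = 26.
Welfare loss = ½ × 3.5862 × 26 = $46.62 thousand.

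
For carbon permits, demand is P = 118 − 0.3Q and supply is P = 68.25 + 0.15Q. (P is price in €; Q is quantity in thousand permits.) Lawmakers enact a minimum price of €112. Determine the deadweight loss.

€1845.07 thousand

Competitive equilibrium: 118 − 0.3Q = 68.25 + 0.15Q → Q* = 110.5556, P* = 84.8333.
At the floor P = 112, quantity demanded = (118 − 112)/0.3 = 20.
Sellers' marginal cost at Q' = 20: 68.25 + 0.15·20 = 71.25.
ΔQ = 110.5556 − 20 = 90.5556; wedge = 112 − 71.25 = 40.75.
Deadweight loss = ½ × 90.5556 × 40.75 = €1845.07 thousand.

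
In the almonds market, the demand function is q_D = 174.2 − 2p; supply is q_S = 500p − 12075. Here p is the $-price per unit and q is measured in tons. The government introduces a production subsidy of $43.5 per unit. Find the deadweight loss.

In inverse form: demand p = 87.1 − 0.5q, supply p = 24.15 + 0.002q.
Competitive equilibrium: 87.1 − 0.5q = 24.15 + 0.002q → q* = 125.3984, p* = 24.4008.
The subsidy lowers effective supply by 43.5: p = 0.002q − 19.35.
New quantity: 87.1 − 0.5q = 0.002q − 19.35 → q' = 212.0518.
Overproduction Δq = 212.0518 − 125.3984 = 86.6534; wedge = subsidy = 43.5.
Deadweight loss = ½ × 86.6534 × 43.5 = $1884.71.

$1884.71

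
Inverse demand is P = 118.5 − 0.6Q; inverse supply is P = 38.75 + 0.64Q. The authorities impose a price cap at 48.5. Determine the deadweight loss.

Competitive equilibrium: 118.5 − 0.6Q = 38.75 + 0.64Q → Q* = 64.3145, P* = 79.9113.
At the ceiling P = 48.5, quantity supplied = (48.5 − 38.75)/0.64 = 15.2344.
Willingness to pay at Q' = 15.2344: 118.5 − 0.6·15.2344 = 109.3594.
ΔQ = 64.3145 − 15.2344 = 49.0801; wedge = 109.3594 − 48.5 = 60.8594.
Deadweight loss = ½ × 49.0801 × 60.8594 = 1493.49.

1493.49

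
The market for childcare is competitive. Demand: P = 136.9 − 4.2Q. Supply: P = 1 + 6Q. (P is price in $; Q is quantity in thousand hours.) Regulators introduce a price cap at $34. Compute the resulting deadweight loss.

Competitive equilibrium: 136.9 − 4.2Q = 1 + 6Q → Q* = 13.3235, P* = 80.9412.
At the ceiling P = 34, quantity supplied = (34 − 1)/6 = 5.5.
Willingness to pay at Q' = 5.5: 136.9 − 4.2·5.5 = 113.8.
ΔQ = 13.3235 − 5.5 = 7.8235; wedge = 113.8 − 34 = 79.8.
Welfare loss = ½ × 7.8235 × 79.8 = $312.16 thousand.

$312.16 thousand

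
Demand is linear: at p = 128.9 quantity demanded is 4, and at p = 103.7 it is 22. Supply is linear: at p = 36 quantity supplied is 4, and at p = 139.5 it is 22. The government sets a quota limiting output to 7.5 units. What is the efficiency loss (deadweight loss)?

Demand slope = (103.7 − 128.9)/(22 − 4) = −1.4, so p = 134.5 − 1.4q.
Supply slope = (139.5 − 36)/(22 − 4) = 5.75, so p = 13 + 5.75q.
Competitive equilibrium: 134.5 − 1.4q = 13 + 5.75q → q* = 16.993, p* = 110.7098.
At q = 7.5: demand price = 134.5 − 1.4·7.5 = 124; supply price = 13 + 5.75·7.5 = 56.125.
Δq = 16.993 − 7.5 = 9.493; wedge = 124 − 56.125 = 67.875.
The triangle = ½ × 9.493 × 67.875 = 322.17.

322.17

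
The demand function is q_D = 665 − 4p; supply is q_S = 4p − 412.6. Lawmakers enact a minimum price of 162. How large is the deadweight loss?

In inverse form: demand p = 166.25 − 0.25q, supply p = 103.15 + 0.25q.
Competitive equilibrium: 166.25 − 0.25q = 103.15 + 0.25q → q* = 126.2, p* = 134.7.
At the floor p = 162, quantity demanded = (166.25 − 162)/0.25 = 17.
Sellers' marginal cost at q' = 17: 103.15 + 0.25·17 = 107.4.
Δq = 126.2 − 17 = 109.2; wedge = 162 − 107.4 = 54.6.
Deadweight loss = ½ × 109.2 × 54.6 = 2981.16.

2981.16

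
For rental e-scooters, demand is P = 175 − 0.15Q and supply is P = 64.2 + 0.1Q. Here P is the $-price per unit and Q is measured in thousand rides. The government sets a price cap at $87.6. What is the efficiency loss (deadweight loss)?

Competitive equilibrium: 175 − 0.15Q = 64.2 + 0.1Q → Q* = 443.2, P* = 108.52.
At the ceiling P = 87.6, quantity supplied = (87.6 − 64.2)/0.1 = 234.
Willingness to pay at Q' = 234: 175 − 0.15·234 = 139.9.
ΔQ = 443.2 − 234 = 209.2; wedge = 139.9 − 87.6 = 52.3.
The triangle = ½ × 209.2 × 52.3 = $5470.58 thousand.

$5470.58 thousand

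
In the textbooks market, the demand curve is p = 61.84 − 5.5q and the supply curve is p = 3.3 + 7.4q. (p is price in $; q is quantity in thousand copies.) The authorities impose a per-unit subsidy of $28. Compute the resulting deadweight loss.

Competitive equilibrium: 61.84 − 5.5q = 3.3 + 7.4q → q* = 4.538, p* = 36.8811.
The subsidy lowers effective supply by 28: p = 7.4q − 24.7.
New quantity: 61.84 − 5.5q = 7.4q − 24.7 → q' = 6.7085.
Overproduction Δq = 6.7085 − 4.538 = 2.1705; wedge = subsidy = 28.
The triangle = ½ × 2.1705 × 28 = $30.39 thousand.

$30.39 thousand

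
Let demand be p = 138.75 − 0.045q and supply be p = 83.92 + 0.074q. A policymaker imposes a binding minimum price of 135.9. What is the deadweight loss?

Competitive equilibrium: 138.75 − 0.045q = 83.92 + 0.074q → q* = 460.7563, p* = 118.01597.
At the floor p = 135.9, quantity demanded = (138.75 − 135.9)/0.045 = 63.33333.
Sellers' marginal cost at q' = 63.33333: 83.92 + 0.074·63.33333 = 88.60667.
Δq = 460.7563 − 63.33333 = 397.42297; wedge = 135.9 − 88.60667 = 47.29333.
Deadweight loss = ½ × 397.42297 × 47.29333 = 9397.73.

9397.73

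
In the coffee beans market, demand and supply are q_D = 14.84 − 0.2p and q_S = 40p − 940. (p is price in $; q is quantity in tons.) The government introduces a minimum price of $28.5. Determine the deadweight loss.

$2.27

In inverse form: demand p = 74.2 − 5q, supply p = 23.5 + 0.025q.
Competitive equilibrium: 74.2 − 5q = 23.5 + 0.025q → q* = 10.0896, p* = 23.7522.
At the floor p = 28.5, quantity demanded = (74.2 − 28.5)/5 = 9.14.
Sellers' marginal cost at q' = 9.14: 23.5 + 0.025·9.14 = 23.7285.
Δq = 10.0896 − 9.14 = 0.9496; wedge = 28.5 − 23.7285 = 4.7715.
The triangle = ½ × 0.9496 × 4.7715 = $2.27.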